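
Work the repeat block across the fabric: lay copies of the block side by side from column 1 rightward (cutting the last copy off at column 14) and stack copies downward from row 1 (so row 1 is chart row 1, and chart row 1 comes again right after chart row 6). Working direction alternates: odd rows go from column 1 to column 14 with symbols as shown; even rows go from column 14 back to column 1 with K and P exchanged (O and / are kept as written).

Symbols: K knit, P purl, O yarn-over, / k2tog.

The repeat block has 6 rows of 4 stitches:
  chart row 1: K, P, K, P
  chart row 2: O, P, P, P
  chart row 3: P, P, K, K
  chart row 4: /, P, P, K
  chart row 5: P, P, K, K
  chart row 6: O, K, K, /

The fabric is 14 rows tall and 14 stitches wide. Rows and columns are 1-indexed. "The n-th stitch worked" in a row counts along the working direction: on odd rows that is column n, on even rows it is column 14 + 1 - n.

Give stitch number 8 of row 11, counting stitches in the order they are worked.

Row 11: (11-1) mod 6 = 4, so use chart row 5. Odd row -> RS.
Chart row 5 tiled across columns 1-14: P P K K P P K K P P K K P P
RS: work column 1 to column 14, symbols as charted — the tiled row is the row as worked.
The 8th stitch worked is K.

Stitch:
K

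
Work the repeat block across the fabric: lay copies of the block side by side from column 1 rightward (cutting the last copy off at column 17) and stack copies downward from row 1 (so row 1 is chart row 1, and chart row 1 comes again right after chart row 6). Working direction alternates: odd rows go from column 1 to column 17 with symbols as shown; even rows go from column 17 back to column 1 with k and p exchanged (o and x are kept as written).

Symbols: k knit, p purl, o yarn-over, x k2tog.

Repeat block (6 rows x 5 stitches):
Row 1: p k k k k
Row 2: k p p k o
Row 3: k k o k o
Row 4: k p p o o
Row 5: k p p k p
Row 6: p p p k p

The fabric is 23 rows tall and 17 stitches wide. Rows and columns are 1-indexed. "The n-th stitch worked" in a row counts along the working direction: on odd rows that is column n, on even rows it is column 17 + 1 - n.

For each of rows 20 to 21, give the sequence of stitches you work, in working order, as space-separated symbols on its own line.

Row 20: chart row 2, WS - tiled (columns 1-17): k p p k o k p p k o k p p k o k p; work from column 17 back to 1 with k<->p swapped.
Row 21: chart row 3, RS - tile across columns 1-17 and work as-is.

Rows as worked:
k p o p k k p o p k k p o p k k p
k k o k o k k o k o k k o k o k k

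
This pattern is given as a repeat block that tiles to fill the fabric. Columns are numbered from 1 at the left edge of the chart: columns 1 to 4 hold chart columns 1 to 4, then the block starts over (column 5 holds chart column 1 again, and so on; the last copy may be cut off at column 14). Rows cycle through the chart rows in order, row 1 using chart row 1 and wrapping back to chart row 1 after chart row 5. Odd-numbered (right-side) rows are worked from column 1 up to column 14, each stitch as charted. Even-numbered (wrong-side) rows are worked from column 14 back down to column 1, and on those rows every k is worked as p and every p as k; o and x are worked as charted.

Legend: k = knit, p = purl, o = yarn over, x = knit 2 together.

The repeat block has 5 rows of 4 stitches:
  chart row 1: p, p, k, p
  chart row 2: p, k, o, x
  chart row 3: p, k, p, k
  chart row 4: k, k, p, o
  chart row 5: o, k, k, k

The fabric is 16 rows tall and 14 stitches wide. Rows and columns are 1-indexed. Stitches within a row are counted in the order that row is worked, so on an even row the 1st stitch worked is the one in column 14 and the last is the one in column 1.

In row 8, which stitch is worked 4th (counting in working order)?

Stitch:
k

Derivation:
For row 8: chart row = ((8-1) mod 5) + 1 = 3; this is a WS (even) row.
Chart row 3 tiled across columns 1-14: p k p k p k p k p k p k p k
Wrong side: read the tiled row from column 14 down to 1 and exchange k with p (leave o, x).
Row 8 as worked: p k p k p k p k p k p k p k
Stitch 4 in working order -> k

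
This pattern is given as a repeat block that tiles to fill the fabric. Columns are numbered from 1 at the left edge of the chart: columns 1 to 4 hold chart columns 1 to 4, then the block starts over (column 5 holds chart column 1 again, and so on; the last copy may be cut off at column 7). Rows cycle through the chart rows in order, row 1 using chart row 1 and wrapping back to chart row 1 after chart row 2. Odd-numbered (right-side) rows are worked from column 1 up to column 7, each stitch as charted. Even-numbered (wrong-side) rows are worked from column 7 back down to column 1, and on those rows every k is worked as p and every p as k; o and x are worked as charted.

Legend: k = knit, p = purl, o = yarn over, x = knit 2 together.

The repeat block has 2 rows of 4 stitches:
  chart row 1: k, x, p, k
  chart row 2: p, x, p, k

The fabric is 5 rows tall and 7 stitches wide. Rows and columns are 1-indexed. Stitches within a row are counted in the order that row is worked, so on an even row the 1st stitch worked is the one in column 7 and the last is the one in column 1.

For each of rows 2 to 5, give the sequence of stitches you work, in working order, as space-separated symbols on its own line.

Rows as worked:
k x k p k x k
k x p k k x p
k x k p k x k
k x p k k x p

Derivation:
Row 2: chart row 2, WS - tiled (columns 1-7): p x p k p x p; work from column 7 back to 1 with k<->p swapped.
Row 3: chart row 1, RS - tile across columns 1-7 and work as-is.
Row 4: chart row 2, WS - tiled (columns 1-7): p x p k p x p; work from column 7 back to 1 with k<->p swapped.
Row 5: chart row 1, RS - tile across columns 1-7 and work as-is.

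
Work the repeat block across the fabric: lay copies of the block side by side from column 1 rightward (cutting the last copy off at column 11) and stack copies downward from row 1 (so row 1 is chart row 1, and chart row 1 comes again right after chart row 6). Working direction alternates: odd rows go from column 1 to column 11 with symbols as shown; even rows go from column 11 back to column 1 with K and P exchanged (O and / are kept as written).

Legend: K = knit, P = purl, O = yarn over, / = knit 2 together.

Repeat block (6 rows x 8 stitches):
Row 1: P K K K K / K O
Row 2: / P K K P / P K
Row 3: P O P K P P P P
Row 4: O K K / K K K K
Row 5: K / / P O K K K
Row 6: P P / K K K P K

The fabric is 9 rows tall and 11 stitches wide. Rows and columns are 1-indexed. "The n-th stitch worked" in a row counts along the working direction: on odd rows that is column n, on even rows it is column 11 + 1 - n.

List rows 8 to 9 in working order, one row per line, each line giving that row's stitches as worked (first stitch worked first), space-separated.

Row 8: chart row 2, WS - tiled (columns 1-11): / P K K P / P K / P K; work from column 11 back to 1 with K<->P swapped.
Row 9: chart row 3, RS - tile across columns 1-11 and work as-is.

Rows as worked:
P K / P K / K P P K /
P O P K P P P P P O P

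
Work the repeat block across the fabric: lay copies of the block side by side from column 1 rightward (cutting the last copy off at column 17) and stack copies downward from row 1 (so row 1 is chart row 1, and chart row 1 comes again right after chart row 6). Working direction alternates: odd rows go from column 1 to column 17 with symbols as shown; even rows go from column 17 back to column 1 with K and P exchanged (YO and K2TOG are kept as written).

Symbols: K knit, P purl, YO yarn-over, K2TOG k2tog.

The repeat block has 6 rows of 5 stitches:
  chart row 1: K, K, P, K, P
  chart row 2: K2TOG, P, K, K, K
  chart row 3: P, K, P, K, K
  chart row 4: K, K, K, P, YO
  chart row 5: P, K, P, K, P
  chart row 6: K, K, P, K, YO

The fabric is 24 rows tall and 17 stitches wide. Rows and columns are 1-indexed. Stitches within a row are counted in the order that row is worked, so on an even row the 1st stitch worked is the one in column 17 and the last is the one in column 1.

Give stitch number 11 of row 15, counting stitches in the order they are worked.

Result:
P

Derivation:
For row 15: chart row = ((15-1) mod 6) + 1 = 3; this is a RS (odd) row.
Chart row 3 tiled across columns 1-17: P K P K K P K P K K P K P K K P K
RS: work column 1 to column 17, symbols as charted — the tiled row is the row as worked.
The 11th stitch worked is P.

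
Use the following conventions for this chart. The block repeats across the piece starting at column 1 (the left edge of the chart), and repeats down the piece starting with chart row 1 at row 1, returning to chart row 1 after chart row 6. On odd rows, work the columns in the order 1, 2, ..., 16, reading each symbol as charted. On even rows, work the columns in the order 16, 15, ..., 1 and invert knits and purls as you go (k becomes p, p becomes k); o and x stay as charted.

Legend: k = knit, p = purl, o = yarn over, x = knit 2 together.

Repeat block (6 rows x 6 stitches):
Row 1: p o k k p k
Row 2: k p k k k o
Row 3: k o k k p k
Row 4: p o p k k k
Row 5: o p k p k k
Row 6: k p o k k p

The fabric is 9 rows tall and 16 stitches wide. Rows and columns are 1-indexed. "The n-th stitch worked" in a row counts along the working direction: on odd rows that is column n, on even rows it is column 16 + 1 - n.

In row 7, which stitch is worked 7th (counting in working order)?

Row 7 uses chart row ((7-1) mod 6)+1 = 1. Row 7 is odd, so RS.
Chart row 1 tiled across columns 1-16: p o k k p k p o k k p k p o k k
RS row: no reversal, no swap; stitch n worked = column n.
Counting 7 along the worked row gives p.

Stitch:
p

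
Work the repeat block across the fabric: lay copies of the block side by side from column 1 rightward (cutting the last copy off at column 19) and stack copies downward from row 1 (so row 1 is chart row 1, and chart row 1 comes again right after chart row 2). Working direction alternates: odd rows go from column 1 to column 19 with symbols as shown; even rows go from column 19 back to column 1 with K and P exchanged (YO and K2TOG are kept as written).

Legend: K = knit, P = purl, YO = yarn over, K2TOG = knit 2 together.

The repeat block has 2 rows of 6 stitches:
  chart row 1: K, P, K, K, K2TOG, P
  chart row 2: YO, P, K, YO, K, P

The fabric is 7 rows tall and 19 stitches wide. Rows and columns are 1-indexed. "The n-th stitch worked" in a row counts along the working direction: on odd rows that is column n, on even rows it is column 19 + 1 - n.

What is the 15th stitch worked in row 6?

== STITCH ==
P

Derivation:
For row 6: chart row = ((6-1) mod 2) + 1 = 2; this is a WS (even) row.
Chart row 2 tiled across columns 1-19: YO P K YO K P YO P K YO K P YO P K YO K P YO
Wrong side: read the tiled row from column 19 down to 1 and exchange K with P (leave YO, K2TOG).
Row 6 as worked: YO K P YO P K YO K P YO P K YO K P YO P K YO
Counting 15 along the worked row gives P.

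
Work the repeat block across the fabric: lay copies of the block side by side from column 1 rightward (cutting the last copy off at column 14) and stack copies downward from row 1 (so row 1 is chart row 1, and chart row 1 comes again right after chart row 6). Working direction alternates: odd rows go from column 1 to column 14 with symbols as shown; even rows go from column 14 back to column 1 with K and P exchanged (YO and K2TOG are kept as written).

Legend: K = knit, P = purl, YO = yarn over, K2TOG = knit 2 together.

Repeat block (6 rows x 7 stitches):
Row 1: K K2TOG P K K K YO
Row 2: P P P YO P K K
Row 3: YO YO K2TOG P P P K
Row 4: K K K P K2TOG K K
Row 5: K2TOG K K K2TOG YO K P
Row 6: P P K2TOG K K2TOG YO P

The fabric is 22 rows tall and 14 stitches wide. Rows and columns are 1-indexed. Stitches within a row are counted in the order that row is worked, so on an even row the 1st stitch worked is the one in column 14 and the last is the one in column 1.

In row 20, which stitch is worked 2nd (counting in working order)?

Stitch:
P

Derivation:
Row 20 uses chart row ((20-1) mod 6)+1 = 2. Row 20 is even, so WS.
Chart row 2 tiled across columns 1-14: P P P YO P K K P P P YO P K K
WS row: flip the tiled sequence (start at column 14) and apply K<->P; YO and K2TOG stay.
Row 20 as worked: P P K YO K K K P P K YO K K K
The 2nd stitch worked is P.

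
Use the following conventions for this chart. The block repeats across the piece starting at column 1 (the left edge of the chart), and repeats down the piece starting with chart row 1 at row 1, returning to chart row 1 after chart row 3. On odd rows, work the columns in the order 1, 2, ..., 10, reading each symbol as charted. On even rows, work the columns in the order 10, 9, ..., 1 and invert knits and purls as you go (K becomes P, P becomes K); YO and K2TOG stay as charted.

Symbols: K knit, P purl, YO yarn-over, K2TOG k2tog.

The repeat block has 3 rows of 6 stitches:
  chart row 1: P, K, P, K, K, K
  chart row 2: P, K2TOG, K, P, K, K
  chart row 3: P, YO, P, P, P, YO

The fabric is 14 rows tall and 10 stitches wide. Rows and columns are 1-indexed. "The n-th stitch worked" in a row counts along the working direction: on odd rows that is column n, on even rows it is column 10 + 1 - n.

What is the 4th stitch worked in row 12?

Stitch:
K

Derivation:
Row 12 uses chart row ((12-1) mod 3)+1 = 3. Row 12 is even, so WS.
Chart row 3 tiled across columns 1-10: P YO P P P YO P YO P P
Wrong side: read the tiled row from column 10 down to 1 and exchange K with P (leave YO, K2TOG).
Row 12 as worked: K K YO K YO K K K YO K
Counting 4 along the worked row gives K.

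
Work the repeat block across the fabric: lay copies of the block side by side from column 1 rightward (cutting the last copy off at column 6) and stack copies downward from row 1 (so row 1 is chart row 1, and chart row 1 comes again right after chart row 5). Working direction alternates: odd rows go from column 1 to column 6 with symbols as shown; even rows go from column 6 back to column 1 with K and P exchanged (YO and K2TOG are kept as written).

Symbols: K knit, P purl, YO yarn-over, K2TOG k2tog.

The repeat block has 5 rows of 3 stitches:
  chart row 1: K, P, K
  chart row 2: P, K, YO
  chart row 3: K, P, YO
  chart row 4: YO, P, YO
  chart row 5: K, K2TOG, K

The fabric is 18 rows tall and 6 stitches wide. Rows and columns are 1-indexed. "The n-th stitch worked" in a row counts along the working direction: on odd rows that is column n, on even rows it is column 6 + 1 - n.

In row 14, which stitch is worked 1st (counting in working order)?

Stitch:
YO

Derivation:
For row 14: chart row = ((14-1) mod 5) + 1 = 4; this is a WS (even) row.
Chart row 4 tiled across columns 1-6: YO P YO YO P YO
Wrong side: read the tiled row from column 6 down to 1 and exchange K with P (leave YO, K2TOG).
Row 14 as worked: YO K YO YO K YO
The 1st stitch worked is YO.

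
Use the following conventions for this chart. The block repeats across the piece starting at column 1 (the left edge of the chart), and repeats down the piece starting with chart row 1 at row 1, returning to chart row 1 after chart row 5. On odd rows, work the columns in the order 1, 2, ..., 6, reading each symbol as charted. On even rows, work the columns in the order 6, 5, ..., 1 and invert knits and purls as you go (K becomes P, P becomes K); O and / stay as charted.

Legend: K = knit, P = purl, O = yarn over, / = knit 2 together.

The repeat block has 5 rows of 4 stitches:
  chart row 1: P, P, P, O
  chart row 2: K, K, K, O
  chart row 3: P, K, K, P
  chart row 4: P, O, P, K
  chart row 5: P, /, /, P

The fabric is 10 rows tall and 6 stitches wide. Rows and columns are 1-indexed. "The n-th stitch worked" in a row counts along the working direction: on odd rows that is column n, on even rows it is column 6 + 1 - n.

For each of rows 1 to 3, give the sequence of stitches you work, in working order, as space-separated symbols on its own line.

== ROWS AS WORKED ==
P P P O P P
P P O P P P
P K K P P K

Derivation:
Row 1: chart row 1, RS - tile across columns 1-6 and work as-is.
Row 2: chart row 2, WS - tiled (columns 1-6): K K K O K K; work from column 6 back to 1 with K<->P swapped.
Row 3: chart row 3, RS - tile across columns 1-6 and work as-is.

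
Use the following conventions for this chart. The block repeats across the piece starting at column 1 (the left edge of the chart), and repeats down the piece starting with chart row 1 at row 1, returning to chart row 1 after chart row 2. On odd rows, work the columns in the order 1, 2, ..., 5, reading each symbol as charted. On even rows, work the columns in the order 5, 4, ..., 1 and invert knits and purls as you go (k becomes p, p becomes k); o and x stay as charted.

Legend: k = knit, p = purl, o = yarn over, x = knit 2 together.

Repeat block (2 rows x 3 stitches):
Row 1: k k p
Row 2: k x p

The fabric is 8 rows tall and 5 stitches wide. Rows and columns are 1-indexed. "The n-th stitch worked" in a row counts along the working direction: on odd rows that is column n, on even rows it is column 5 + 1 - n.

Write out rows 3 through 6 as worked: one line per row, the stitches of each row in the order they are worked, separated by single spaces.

Row 3: chart row 1, RS - tile across columns 1-5 and work as-is.
Row 4: chart row 2, WS - tiled (columns 1-5): k x p k x; work from column 5 back to 1 with k<->p swapped.
Row 5: chart row 1, RS - tile across columns 1-5 and work as-is.
Row 6: chart row 2, WS - tiled (columns 1-5): k x p k x; work from column 5 back to 1 with k<->p swapped.

Result:
k k p k k
x p k x p
k k p k k
x p k x p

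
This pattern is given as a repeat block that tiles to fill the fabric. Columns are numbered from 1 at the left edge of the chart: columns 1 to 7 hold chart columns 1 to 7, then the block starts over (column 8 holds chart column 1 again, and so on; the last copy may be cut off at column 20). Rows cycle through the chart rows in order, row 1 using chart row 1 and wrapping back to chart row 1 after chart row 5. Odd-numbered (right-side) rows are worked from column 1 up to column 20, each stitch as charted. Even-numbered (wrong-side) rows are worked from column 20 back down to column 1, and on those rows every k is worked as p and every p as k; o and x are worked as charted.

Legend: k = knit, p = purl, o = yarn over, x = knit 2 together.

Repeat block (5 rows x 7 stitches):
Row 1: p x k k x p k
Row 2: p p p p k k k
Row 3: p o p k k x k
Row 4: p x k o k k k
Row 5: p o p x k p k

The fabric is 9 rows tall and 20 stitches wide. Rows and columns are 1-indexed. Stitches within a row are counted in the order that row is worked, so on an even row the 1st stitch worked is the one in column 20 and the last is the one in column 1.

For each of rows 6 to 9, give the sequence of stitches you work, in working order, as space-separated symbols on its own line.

Row 6: chart row 1, WS - tiled (columns 1-20): p x k k x p k p x k k x p k p x k k x p; work from column 20 back to 1 with k<->p swapped.
Row 7: chart row 2, RS - tile across columns 1-20 and work as-is.
Row 8: chart row 3, WS - tiled (columns 1-20): p o p k k x k p o p k k x k p o p k k x; work from column 20 back to 1 with k<->p swapped.
Row 9: chart row 4, RS - tile across columns 1-20 and work as-is.

== ROWS AS WORKED ==
k x p p x k p k x p p x k p k x p p x k
p p p p k k k p p p p k k k p p p p k k
x p p k o k p x p p k o k p x p p k o k
p x k o k k k p x k o k k k p x k o k k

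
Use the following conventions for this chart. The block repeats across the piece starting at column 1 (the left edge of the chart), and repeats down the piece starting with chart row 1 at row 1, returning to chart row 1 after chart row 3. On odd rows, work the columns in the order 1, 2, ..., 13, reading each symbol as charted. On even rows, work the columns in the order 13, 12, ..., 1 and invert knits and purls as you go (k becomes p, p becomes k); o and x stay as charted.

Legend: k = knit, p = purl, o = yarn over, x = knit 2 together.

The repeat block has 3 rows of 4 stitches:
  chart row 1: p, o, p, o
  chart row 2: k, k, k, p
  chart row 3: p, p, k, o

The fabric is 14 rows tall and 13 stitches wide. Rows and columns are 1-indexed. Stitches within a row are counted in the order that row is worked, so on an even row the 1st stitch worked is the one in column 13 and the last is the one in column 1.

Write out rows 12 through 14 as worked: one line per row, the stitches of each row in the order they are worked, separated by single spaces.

== ROWS AS WORKED ==
k o p k k o p k k o p k k
p o p o p o p o p o p o p
p k p p p k p p p k p p p

Derivation:
Row 12: chart row 3, WS - tiled (columns 1-13): p p k o p p k o p p k o p; work from column 13 back to 1 with k<->p swapped.
Row 13: chart row 1, RS - tile across columns 1-13 and work as-is.
Row 14: chart row 2, WS - tiled (columns 1-13): k k k p k k k p k k k p k; work from column 13 back to 1 with k<->p swapped.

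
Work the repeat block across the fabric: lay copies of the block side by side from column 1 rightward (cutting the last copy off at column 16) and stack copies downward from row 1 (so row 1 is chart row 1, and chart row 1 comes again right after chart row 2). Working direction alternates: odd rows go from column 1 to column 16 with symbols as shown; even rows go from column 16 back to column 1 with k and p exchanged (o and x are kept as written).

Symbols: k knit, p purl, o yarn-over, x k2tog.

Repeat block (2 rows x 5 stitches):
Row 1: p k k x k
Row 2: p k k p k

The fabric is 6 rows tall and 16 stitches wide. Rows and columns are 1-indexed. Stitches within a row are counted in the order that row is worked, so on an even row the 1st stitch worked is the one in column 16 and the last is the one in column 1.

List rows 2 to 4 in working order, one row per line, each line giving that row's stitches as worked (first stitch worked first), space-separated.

Result:
k p k p p k p k p p k p k p p k
p k k x k p k k x k p k k x k p
k p k p p k p k p p k p k p p k

Derivation:
Row 2: chart row 2, WS - tiled (columns 1-16): p k k p k p k k p k p k k p k p; work from column 16 back to 1 with k<->p swapped.
Row 3: chart row 1, RS - tile across columns 1-16 and work as-is.
Row 4: chart row 2, WS - tiled (columns 1-16): p k k p k p k k p k p k k p k p; work from column 16 back to 1 with k<->p swapped.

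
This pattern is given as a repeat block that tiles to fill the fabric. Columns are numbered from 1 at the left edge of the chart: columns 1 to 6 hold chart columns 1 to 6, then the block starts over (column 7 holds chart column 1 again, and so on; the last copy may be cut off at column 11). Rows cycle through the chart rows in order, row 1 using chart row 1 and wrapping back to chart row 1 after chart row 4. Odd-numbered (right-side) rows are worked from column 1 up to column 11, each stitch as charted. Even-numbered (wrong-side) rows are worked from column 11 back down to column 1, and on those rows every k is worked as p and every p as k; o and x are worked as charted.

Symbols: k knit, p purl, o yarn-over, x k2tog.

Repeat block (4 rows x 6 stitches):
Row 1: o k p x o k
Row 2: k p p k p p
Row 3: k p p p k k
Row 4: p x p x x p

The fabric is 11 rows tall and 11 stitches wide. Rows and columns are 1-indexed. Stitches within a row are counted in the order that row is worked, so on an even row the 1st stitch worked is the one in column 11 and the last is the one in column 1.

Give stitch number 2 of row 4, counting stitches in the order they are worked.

Result:
x

Derivation:
For row 4: chart row = ((4-1) mod 4) + 1 = 4; this is a WS (even) row.
Chart row 4 tiled across columns 1-11: p x p x x p p x p x x
WS: work from column 11 back to column 1 (reverse the tiled row), swapping k<->p (o and x unchanged).
Row 4 as worked: x x k x k k x x k x k
Stitch 2 in working order -> x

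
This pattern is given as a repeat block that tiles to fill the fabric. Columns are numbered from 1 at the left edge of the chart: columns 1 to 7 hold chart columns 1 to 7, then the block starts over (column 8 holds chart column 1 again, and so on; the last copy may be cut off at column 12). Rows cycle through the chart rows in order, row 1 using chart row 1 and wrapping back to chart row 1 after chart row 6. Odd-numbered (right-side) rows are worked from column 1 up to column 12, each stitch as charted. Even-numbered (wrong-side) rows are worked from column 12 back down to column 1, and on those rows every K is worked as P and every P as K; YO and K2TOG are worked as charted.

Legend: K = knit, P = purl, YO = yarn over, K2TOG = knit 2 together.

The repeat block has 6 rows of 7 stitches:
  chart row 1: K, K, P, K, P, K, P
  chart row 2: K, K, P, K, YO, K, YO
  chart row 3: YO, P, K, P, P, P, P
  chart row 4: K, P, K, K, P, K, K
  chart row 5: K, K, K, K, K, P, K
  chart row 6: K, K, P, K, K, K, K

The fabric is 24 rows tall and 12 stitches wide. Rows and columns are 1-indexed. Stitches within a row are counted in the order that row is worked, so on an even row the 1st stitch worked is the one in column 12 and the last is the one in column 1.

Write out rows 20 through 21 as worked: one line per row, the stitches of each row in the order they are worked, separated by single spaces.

Rows as worked:
YO P K P P YO P YO P K P P
YO P K P P P P YO P K P P

Derivation:
Row 20: chart row 2, WS - tiled (columns 1-12): K K P K YO K YO K K P K YO; work from column 12 back to 1 with K<->P swapped.
Row 21: chart row 3, RS - tile across columns 1-12 and work as-is.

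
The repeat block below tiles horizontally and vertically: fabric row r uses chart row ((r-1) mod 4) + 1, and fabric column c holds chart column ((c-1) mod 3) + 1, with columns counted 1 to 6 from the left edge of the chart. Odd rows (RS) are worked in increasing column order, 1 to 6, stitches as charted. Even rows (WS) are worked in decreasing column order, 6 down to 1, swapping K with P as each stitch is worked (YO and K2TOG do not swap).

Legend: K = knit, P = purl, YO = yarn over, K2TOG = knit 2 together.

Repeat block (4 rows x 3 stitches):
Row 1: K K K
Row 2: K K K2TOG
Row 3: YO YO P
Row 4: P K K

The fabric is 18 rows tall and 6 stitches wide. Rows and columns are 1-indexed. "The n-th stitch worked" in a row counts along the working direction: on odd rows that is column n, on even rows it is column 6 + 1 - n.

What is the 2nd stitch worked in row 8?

For row 8: chart row = ((8-1) mod 4) + 1 = 4; this is a WS (even) row.
Chart row 4 tiled across columns 1-6: P K K P K K
Wrong side: read the tiled row from column 6 down to 1 and exchange K with P (leave YO, K2TOG).
Row 8 as worked: P P K P P K
Stitch 2 in working order -> P

== STITCH ==
P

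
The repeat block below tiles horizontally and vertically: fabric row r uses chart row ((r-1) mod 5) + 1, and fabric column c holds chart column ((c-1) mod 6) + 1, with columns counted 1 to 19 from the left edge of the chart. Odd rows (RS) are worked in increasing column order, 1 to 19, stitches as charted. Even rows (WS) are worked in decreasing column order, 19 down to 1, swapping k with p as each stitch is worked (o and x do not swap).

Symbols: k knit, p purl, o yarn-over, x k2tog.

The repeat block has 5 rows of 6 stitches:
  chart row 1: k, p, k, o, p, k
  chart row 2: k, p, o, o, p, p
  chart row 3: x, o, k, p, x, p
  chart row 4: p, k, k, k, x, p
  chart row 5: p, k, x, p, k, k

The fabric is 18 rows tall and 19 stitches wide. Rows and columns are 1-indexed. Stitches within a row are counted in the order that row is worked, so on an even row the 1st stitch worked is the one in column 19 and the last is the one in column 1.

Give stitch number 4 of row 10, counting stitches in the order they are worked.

Stitch:
k

Derivation:
For row 10: chart row = ((10-1) mod 5) + 1 = 5; this is a WS (even) row.
Chart row 5 tiled across columns 1-19: p k x p k k p k x p k k p k x p k k p
Wrong side: read the tiled row from column 19 down to 1 and exchange k with p (leave o, x).
Row 10 as worked: k p p k x p k p p k x p k p p k x p k
The 4th stitch worked is k.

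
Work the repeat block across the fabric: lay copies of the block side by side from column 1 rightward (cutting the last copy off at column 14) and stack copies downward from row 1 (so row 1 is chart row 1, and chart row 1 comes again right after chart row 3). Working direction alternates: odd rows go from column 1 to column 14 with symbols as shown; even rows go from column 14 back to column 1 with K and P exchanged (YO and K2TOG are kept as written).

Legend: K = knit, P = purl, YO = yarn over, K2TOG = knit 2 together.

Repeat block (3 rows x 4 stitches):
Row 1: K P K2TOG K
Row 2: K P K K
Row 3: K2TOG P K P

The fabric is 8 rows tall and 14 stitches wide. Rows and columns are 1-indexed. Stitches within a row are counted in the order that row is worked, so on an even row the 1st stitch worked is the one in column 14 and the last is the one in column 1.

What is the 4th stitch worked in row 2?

Result:
P

Derivation:
Row 2: (2-1) mod 3 = 1, so use chart row 2. Even row -> WS.
Chart row 2 tiled across columns 1-14: K P K K K P K K K P K K K P
Wrong side: read the tiled row from column 14 down to 1 and exchange K with P (leave YO, K2TOG).
Row 2 as worked: K P P P K P P P K P P P K P
The 4th stitch worked is P.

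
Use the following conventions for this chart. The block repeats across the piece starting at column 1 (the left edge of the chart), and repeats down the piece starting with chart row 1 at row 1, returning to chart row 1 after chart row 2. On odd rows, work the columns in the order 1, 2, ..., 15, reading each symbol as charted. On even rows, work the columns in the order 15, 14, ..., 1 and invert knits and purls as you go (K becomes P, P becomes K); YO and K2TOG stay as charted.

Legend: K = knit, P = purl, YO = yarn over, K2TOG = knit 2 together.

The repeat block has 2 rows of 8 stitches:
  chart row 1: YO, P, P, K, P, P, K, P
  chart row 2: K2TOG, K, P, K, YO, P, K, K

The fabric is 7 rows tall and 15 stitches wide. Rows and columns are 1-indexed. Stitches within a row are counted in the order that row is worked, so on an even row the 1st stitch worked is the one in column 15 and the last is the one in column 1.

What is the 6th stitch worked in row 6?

For row 6: chart row = ((6-1) mod 2) + 1 = 2; this is a WS (even) row.
Chart row 2 tiled across columns 1-15: K2TOG K P K YO P K K K2TOG K P K YO P K
WS: work from column 15 back to column 1 (reverse the tiled row), swapping K<->P (YO and K2TOG unchanged).
Row 6 as worked: P K YO P K P K2TOG P P K YO P K P K2TOG
Counting 6 along the worked row gives P.

Result:
P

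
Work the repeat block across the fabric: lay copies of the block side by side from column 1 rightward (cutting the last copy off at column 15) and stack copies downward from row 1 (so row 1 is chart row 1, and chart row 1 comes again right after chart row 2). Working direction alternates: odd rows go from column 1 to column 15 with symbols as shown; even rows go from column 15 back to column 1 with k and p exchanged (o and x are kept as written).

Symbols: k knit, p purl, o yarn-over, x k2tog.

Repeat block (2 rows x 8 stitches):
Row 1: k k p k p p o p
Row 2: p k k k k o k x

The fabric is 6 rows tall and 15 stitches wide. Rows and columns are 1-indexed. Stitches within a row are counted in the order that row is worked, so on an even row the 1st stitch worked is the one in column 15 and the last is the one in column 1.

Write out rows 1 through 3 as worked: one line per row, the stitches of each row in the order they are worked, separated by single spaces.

Result:
k k p k p p o p k k p k p p o
p o p p p p k x p o p p p p k
k k p k p p o p k k p k p p o

Derivation:
Row 1: chart row 1, RS - tile across columns 1-15 and work as-is.
Row 2: chart row 2, WS - tiled (columns 1-15): p k k k k o k x p k k k k o k; work from column 15 back to 1 with k<->p swapped.
Row 3: chart row 1, RS - tile across columns 1-15 and work as-is.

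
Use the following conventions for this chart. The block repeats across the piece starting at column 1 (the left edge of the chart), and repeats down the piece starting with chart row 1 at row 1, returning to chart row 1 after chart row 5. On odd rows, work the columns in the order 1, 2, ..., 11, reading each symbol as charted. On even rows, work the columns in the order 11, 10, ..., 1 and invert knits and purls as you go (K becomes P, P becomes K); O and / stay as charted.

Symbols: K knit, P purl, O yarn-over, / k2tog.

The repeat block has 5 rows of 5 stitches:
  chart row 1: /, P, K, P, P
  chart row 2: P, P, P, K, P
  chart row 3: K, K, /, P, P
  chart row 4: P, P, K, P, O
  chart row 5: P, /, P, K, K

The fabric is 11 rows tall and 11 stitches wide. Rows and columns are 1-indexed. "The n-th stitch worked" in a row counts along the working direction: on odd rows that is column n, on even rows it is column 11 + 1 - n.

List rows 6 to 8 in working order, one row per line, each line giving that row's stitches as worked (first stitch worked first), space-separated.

Row 6: chart row 1, WS - tiled (columns 1-11): / P K P P / P K P P /; work from column 11 back to 1 with K<->P swapped.
Row 7: chart row 2, RS - tile across columns 1-11 and work as-is.
Row 8: chart row 3, WS - tiled (columns 1-11): K K / P P K K / P P K; work from column 11 back to 1 with K<->P swapped.

Rows as worked:
/ K K P K / K K P K /
P P P K P P P P K P P
P K K / P P K K / P P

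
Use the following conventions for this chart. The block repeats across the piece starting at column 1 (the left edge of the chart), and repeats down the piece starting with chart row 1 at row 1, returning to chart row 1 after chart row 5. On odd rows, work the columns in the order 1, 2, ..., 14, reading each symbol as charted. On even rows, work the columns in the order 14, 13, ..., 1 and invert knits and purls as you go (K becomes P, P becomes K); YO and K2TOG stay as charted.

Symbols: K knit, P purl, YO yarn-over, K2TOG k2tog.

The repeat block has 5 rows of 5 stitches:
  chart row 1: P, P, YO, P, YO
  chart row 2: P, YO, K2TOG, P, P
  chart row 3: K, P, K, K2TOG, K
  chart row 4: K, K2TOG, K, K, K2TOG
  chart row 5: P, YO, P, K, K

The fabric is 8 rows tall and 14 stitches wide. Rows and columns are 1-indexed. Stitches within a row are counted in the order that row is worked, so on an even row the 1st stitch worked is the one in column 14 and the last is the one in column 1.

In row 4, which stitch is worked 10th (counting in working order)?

Stitch:
K2TOG

Derivation:
Row 4: (4-1) mod 5 = 3, so use chart row 4. Even row -> WS.
Chart row 4 tiled across columns 1-14: K K2TOG K K K2TOG K K2TOG K K K2TOG K K2TOG K K
WS row: flip the tiled sequence (start at column 14) and apply K<->P; YO and K2TOG stay.
Row 4 as worked: P P K2TOG P K2TOG P P K2TOG P K2TOG P P K2TOG P
Stitch 10 in working order -> K2TOG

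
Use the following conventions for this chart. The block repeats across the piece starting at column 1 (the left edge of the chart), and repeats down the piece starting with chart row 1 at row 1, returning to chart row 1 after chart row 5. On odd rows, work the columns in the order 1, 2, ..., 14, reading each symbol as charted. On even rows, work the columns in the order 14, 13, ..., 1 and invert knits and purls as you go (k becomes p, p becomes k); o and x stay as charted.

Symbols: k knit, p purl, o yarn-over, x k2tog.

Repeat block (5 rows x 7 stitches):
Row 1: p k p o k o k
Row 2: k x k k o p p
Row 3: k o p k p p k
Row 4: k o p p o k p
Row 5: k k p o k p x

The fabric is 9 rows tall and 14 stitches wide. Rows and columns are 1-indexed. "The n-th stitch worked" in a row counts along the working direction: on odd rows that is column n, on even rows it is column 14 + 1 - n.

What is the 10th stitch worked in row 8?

Stitch:
k

Derivation:
Row 8: (8-1) mod 5 = 2, so use chart row 3. Even row -> WS.
Chart row 3 tiled across columns 1-14: k o p k p p k k o p k p p k
WS: work from column 14 back to column 1 (reverse the tiled row), swapping k<->p (o and x unchanged).
Row 8 as worked: p k k p k o p p k k p k o p
The 10th stitch worked is k.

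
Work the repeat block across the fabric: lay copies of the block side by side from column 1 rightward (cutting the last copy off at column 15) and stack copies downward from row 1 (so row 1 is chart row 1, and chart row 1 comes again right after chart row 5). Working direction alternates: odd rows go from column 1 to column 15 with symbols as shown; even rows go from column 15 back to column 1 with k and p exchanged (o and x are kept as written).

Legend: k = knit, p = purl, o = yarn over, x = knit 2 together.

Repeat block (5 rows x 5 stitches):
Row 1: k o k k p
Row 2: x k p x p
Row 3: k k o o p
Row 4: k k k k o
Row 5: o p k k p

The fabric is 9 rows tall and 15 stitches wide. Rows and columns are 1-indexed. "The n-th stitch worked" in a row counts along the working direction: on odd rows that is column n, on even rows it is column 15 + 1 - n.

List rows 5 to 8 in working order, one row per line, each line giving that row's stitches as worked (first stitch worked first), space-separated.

Result:
o p k k p o p k k p o p k k p
k p p o p k p p o p k p p o p
x k p x p x k p x p x k p x p
k o o p p k o o p p k o o p p

Derivation:
Row 5: chart row 5, RS - tile across columns 1-15 and work as-is.
Row 6: chart row 1, WS - tiled (columns 1-15): k o k k p k o k k p k o k k p; work from column 15 back to 1 with k<->p swapped.
Row 7: chart row 2, RS - tile across columns 1-15 and work as-is.
Row 8: chart row 3, WS - tiled (columns 1-15): k k o o p k k o o p k k o o p; work from column 15 back to 1 with k<->p swapped.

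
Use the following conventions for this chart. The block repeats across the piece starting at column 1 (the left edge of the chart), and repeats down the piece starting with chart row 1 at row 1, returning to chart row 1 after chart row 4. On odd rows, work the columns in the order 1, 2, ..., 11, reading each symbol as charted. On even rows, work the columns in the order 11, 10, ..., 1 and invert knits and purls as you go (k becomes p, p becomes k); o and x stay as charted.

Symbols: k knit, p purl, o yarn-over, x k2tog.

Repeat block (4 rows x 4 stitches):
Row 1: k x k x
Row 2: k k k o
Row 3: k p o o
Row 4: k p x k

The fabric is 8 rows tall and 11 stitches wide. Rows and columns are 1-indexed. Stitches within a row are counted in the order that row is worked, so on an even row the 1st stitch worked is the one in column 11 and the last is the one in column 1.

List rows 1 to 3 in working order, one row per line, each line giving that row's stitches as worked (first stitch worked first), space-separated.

== ROWS AS WORKED ==
k x k x k x k x k x k
p p p o p p p o p p p
k p o o k p o o k p o

Derivation:
Row 1: chart row 1, RS - tile across columns 1-11 and work as-is.
Row 2: chart row 2, WS - tiled (columns 1-11): k k k o k k k o k k k; work from column 11 back to 1 with k<->p swapped.
Row 3: chart row 3, RS - tile across columns 1-11 and work as-is.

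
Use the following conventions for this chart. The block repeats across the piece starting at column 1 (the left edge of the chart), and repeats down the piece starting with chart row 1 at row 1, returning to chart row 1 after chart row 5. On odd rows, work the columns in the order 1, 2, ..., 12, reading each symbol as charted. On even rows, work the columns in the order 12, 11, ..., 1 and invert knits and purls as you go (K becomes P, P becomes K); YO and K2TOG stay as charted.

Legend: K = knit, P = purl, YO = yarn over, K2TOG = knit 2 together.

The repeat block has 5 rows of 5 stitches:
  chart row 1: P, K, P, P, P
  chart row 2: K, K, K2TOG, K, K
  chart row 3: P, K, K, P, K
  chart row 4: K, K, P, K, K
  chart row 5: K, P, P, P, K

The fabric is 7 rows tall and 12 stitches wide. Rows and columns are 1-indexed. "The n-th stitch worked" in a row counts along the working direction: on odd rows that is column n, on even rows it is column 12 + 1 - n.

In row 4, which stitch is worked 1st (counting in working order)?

Row 4 uses chart row ((4-1) mod 5)+1 = 4. Row 4 is even, so WS.
Chart row 4 tiled across columns 1-12: K K P K K K K P K K K K
Wrong side: read the tiled row from column 12 down to 1 and exchange K with P (leave YO, K2TOG).
Row 4 as worked: P P P P K P P P P K P P
Counting 1 along the worked row gives P.

Result:
P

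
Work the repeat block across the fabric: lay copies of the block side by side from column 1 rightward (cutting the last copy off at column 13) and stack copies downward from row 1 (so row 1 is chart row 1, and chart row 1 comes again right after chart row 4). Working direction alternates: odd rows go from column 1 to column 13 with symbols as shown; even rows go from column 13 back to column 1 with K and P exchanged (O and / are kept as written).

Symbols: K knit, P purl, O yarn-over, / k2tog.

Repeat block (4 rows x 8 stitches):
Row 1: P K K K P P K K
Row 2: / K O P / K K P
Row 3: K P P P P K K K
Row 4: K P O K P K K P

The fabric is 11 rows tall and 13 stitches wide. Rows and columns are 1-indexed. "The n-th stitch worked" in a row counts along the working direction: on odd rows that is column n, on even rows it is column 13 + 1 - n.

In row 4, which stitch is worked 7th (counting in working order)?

Row 4: (4-1) mod 4 = 3, so use chart row 4. Even row -> WS.
Chart row 4 tiled across columns 1-13: K P O K P K K P K P O K P
Wrong side: read the tiled row from column 13 down to 1 and exchange K with P (leave O, /).
Row 4 as worked: K P O K P K P P K P O K P
Counting 7 along the worked row gives P.

== STITCH ==
P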